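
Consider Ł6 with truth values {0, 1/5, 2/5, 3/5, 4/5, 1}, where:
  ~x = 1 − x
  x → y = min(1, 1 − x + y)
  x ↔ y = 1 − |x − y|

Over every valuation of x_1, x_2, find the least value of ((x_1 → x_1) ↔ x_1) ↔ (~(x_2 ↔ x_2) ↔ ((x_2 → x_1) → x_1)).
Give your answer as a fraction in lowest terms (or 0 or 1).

0

Take x_1 = 0, x_2 = 0:
x_1 → x_1 = 0 → 0 = 1
(x_1 → x_1) ↔ x_1 = 1 ↔ 0 = 0
x_2 ↔ x_2 = 0 ↔ 0 = 1
~(x_2 ↔ x_2) = ~1 = 0
x_2 → x_1 = 0 → 0 = 1
(x_2 → x_1) → x_1 = 1 → 0 = 0
~(x_2 ↔ x_2) ↔ ((x_2 → x_1) → x_1) = 0 ↔ 0 = 1
((x_1 → x_1) ↔ x_1) ↔ (~(x_2 ↔ x_2) ↔ ((x_2 → x_1) → x_1)) = 0 ↔ 1 = 0
No assignment yields a value below 0, so this is the minimum.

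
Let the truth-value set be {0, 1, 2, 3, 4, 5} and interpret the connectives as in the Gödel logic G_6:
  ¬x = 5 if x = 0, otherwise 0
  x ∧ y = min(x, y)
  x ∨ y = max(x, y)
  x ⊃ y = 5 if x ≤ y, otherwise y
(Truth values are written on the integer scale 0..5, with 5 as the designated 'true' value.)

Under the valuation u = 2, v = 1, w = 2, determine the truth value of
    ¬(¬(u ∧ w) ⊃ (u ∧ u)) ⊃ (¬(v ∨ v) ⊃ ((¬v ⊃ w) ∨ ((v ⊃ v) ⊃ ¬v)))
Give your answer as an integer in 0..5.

5

u ∧ w = 2 ∧ 2 = 2
¬(u ∧ w) = ¬2 = 0
u ∧ u = 2 ∧ 2 = 2
¬(u ∧ w) ⊃ (u ∧ u) = 0 ⊃ 2 = 5
¬(¬(u ∧ w) ⊃ (u ∧ u)) = ¬5 = 0
v ∨ v = 1 ∨ 1 = 1
¬(v ∨ v) = ¬1 = 0
¬v = ¬1 = 0
¬v ⊃ w = 0 ⊃ 2 = 5
v ⊃ v = 1 ⊃ 1 = 5
¬v = ¬1 = 0
(v ⊃ v) ⊃ ¬v = 5 ⊃ 0 = 0
(¬v ⊃ w) ∨ ((v ⊃ v) ⊃ ¬v) = 5 ∨ 0 = 5
¬(v ∨ v) ⊃ ((¬v ⊃ w) ∨ ((v ⊃ v) ⊃ ¬v)) = 0 ⊃ 5 = 5
¬(¬(u ∧ w) ⊃ (u ∧ u)) ⊃ (¬(v ∨ v) ⊃ ((¬v ⊃ w) ∨ ((v ⊃ v) ⊃ ¬v))) = 0 ⊃ 5 = 5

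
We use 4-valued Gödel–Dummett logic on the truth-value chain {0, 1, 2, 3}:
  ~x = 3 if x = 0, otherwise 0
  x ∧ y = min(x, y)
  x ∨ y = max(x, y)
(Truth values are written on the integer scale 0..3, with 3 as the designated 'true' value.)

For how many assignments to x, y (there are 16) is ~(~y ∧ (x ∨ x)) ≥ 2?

13

x = 0, y = 0 ↦ 3  ≥
x = 0, y = 1 ↦ 3  ≥
x = 0, y = 2 ↦ 3  ≥
x = 0, y = 3 ↦ 3  ≥
x = 1, y = 0 ↦ 0  <
x = 1, y = 1 ↦ 3  ≥
x = 1, y = 2 ↦ 3  ≥
x = 1, y = 3 ↦ 3  ≥
x = 2, y = 0 ↦ 0  <
x = 2, y = 1 ↦ 3  ≥
x = 2, y = 2 ↦ 3  ≥
x = 2, y = 3 ↦ 3  ≥
x = 3, y = 0 ↦ 0  <
x = 3, y = 1 ↦ 3  ≥
x = 3, y = 2 ↦ 3  ≥
x = 3, y = 3 ↦ 3  ≥
So 13 of the 16 assignments meet the threshold.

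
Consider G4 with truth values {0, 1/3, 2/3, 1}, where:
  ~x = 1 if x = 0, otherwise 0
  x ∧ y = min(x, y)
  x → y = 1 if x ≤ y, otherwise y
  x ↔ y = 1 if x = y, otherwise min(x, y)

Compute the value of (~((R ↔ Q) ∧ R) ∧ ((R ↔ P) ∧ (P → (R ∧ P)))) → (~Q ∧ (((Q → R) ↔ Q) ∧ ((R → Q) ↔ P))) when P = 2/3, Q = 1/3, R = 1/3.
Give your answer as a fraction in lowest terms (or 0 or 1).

R ↔ Q = 1/3 ↔ 1/3 = 1
(R ↔ Q) ∧ R = 1 ∧ 1/3 = 1/3
~((R ↔ Q) ∧ R) = ~1/3 = 0
R ↔ P = 1/3 ↔ 2/3 = 1/3
R ∧ P = 1/3 ∧ 2/3 = 1/3
P → (R ∧ P) = 2/3 → 1/3 = 1/3
(R ↔ P) ∧ (P → (R ∧ P)) = 1/3 ∧ 1/3 = 1/3
~((R ↔ Q) ∧ R) ∧ ((R ↔ P) ∧ (P → (R ∧ P))) = 0 ∧ 1/3 = 0
~Q = ~1/3 = 0
Q → R = 1/3 → 1/3 = 1
(Q → R) ↔ Q = 1 ↔ 1/3 = 1/3
R → Q = 1/3 → 1/3 = 1
(R → Q) ↔ P = 1 ↔ 2/3 = 2/3
((Q → R) ↔ Q) ∧ ((R → Q) ↔ P) = 1/3 ∧ 2/3 = 1/3
~Q ∧ (((Q → R) ↔ Q) ∧ ((R → Q) ↔ P)) = 0 ∧ 1/3 = 0
(~((R ↔ Q) ∧ R) ∧ ((R ↔ P) ∧ (P → (R ∧ P)))) → (~Q ∧ (((Q → R) ↔ Q) ∧ ((R → Q) ↔ P))) = 0 → 0 = 1

1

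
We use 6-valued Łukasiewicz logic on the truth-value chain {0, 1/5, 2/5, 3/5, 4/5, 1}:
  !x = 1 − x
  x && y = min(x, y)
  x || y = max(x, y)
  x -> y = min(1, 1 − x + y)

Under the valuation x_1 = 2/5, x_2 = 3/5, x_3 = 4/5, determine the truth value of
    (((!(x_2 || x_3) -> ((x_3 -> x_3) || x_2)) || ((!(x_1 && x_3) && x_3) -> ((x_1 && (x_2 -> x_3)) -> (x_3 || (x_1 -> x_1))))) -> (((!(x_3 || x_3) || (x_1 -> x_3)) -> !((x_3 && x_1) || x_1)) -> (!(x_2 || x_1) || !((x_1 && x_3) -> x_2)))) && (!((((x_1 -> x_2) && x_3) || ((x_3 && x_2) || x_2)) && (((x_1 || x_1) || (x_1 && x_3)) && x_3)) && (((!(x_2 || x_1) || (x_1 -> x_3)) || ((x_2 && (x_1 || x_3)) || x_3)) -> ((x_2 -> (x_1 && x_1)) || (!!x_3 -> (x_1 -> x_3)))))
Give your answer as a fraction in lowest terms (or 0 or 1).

x_2 || x_3 = 3/5 || 4/5 = 4/5
!(x_2 || x_3) = !4/5 = 1/5
x_3 -> x_3 = 4/5 -> 4/5 = 1
(x_3 -> x_3) || x_2 = 1 || 3/5 = 1
!(x_2 || x_3) -> ((x_3 -> x_3) || x_2) = 1/5 -> 1 = 1
x_1 && x_3 = 2/5 && 4/5 = 2/5
!(x_1 && x_3) = !2/5 = 3/5
!(x_1 && x_3) && x_3 = 3/5 && 4/5 = 3/5
x_2 -> x_3 = 3/5 -> 4/5 = 1
x_1 && (x_2 -> x_3) = 2/5 && 1 = 2/5
x_1 -> x_1 = 2/5 -> 2/5 = 1
x_3 || (x_1 -> x_1) = 4/5 || 1 = 1
(x_1 && (x_2 -> x_3)) -> (x_3 || (x_1 -> x_1)) = 2/5 -> 1 = 1
(!(x_1 && x_3) && x_3) -> ((x_1 && (x_2 -> x_3)) -> (x_3 || (x_1 -> x_1))) = 3/5 -> 1 = 1
(!(x_2 || x_3) -> ((x_3 -> x_3) || x_2)) || ((!(x_1 && x_3) && x_3) -> ((x_1 && (x_2 -> x_3)) -> (x_3 || (x_1 -> x_1)))) = 1 || 1 = 1
x_3 || x_3 = 4/5 || 4/5 = 4/5
!(x_3 || x_3) = !4/5 = 1/5
x_1 -> x_3 = 2/5 -> 4/5 = 1
!(x_3 || x_3) || (x_1 -> x_3) = 1/5 || 1 = 1
x_3 && x_1 = 4/5 && 2/5 = 2/5
(x_3 && x_1) || x_1 = 2/5 || 2/5 = 2/5
!((x_3 && x_1) || x_1) = !2/5 = 3/5
(!(x_3 || x_3) || (x_1 -> x_3)) -> !((x_3 && x_1) || x_1) = 1 -> 3/5 = 3/5
x_2 || x_1 = 3/5 || 2/5 = 3/5
!(x_2 || x_1) = !3/5 = 2/5
x_1 && x_3 = 2/5 && 4/5 = 2/5
(x_1 && x_3) -> x_2 = 2/5 -> 3/5 = 1
!((x_1 && x_3) -> x_2) = !1 = 0
!(x_2 || x_1) || !((x_1 && x_3) -> x_2) = 2/5 || 0 = 2/5
((!(x_3 || x_3) || (x_1 -> x_3)) -> !((x_3 && x_1) || x_1)) -> (!(x_2 || x_1) || !((x_1 && x_3) -> x_2)) = 3/5 -> 2/5 = 4/5
((!(x_2 || x_3) -> ((x_3 -> x_3) || x_2)) || ((!(x_1 && x_3) && x_3) -> ((x_1 && (x_2 -> x_3)) -> (x_3 || (x_1 -> x_1))))) -> (((!(x_3 || x_3) || (x_1 -> x_3)) -> !((x_3 && x_1) || x_1)) -> (!(x_2 || x_1) || !((x_1 && x_3) -> x_2))) = 1 -> 4/5 = 4/5
x_1 -> x_2 = 2/5 -> 3/5 = 1
(x_1 -> x_2) && x_3 = 1 && 4/5 = 4/5
x_3 && x_2 = 4/5 && 3/5 = 3/5
(x_3 && x_2) || x_2 = 3/5 || 3/5 = 3/5
((x_1 -> x_2) && x_3) || ((x_3 && x_2) || x_2) = 4/5 || 3/5 = 4/5
x_1 || x_1 = 2/5 || 2/5 = 2/5
x_1 && x_3 = 2/5 && 4/5 = 2/5
(x_1 || x_1) || (x_1 && x_3) = 2/5 || 2/5 = 2/5
((x_1 || x_1) || (x_1 && x_3)) && x_3 = 2/5 && 4/5 = 2/5
(((x_1 -> x_2) && x_3) || ((x_3 && x_2) || x_2)) && (((x_1 || x_1) || (x_1 && x_3)) && x_3) = 4/5 && 2/5 = 2/5
!((((x_1 -> x_2) && x_3) || ((x_3 && x_2) || x_2)) && (((x_1 || x_1) || (x_1 && x_3)) && x_3)) = !2/5 = 3/5
x_2 || x_1 = 3/5 || 2/5 = 3/5
!(x_2 || x_1) = !3/5 = 2/5
x_1 -> x_3 = 2/5 -> 4/5 = 1
!(x_2 || x_1) || (x_1 -> x_3) = 2/5 || 1 = 1
x_1 || x_3 = 2/5 || 4/5 = 4/5
x_2 && (x_1 || x_3) = 3/5 && 4/5 = 3/5
(x_2 && (x_1 || x_3)) || x_3 = 3/5 || 4/5 = 4/5
(!(x_2 || x_1) || (x_1 -> x_3)) || ((x_2 && (x_1 || x_3)) || x_3) = 1 || 4/5 = 1
x_1 && x_1 = 2/5 && 2/5 = 2/5
x_2 -> (x_1 && x_1) = 3/5 -> 2/5 = 4/5
!x_3 = !4/5 = 1/5
!!x_3 = !1/5 = 4/5
x_1 -> x_3 = 2/5 -> 4/5 = 1
!!x_3 -> (x_1 -> x_3) = 4/5 -> 1 = 1
(x_2 -> (x_1 && x_1)) || (!!x_3 -> (x_1 -> x_3)) = 4/5 || 1 = 1
((!(x_2 || x_1) || (x_1 -> x_3)) || ((x_2 && (x_1 || x_3)) || x_3)) -> ((x_2 -> (x_1 && x_1)) || (!!x_3 -> (x_1 -> x_3))) = 1 -> 1 = 1
!((((x_1 -> x_2) && x_3) || ((x_3 && x_2) || x_2)) && (((x_1 || x_1) || (x_1 && x_3)) && x_3)) && (((!(x_2 || x_1) || (x_1 -> x_3)) || ((x_2 && (x_1 || x_3)) || x_3)) -> ((x_2 -> (x_1 && x_1)) || (!!x_3 -> (x_1 -> x_3)))) = 3/5 && 1 = 3/5
(((!(x_2 || x_3) -> ((x_3 -> x_3) || x_2)) || ((!(x_1 && x_3) && x_3) -> ((x_1 && (x_2 -> x_3)) -> (x_3 || (x_1 -> x_1))))) -> (((!(x_3 || x_3) || (x_1 -> x_3)) -> !((x_3 && x_1) || x_1)) -> (!(x_2 || x_1) || !((x_1 && x_3) -> x_2)))) && (!((((x_1 -> x_2) && x_3) || ((x_3 && x_2) || x_2)) && (((x_1 || x_1) || (x_1 && x_3)) && x_3)) && (((!(x_2 || x_1) || (x_1 -> x_3)) || ((x_2 && (x_1 || x_3)) || x_3)) -> ((x_2 -> (x_1 && x_1)) || (!!x_3 -> (x_1 -> x_3))))) = 4/5 && 3/5 = 3/5

3/5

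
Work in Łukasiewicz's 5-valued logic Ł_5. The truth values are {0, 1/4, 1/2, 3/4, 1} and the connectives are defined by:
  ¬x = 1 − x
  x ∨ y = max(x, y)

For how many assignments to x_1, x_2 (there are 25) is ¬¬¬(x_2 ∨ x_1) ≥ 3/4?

4

value 1: 1 assignment (counts)
value 3/4: 3 assignments (counts)
value 1/2: 5 assignments
value 1/4: 7 assignments
value 0: 9 assignments
So 4 of the 25 assignments meet the threshold.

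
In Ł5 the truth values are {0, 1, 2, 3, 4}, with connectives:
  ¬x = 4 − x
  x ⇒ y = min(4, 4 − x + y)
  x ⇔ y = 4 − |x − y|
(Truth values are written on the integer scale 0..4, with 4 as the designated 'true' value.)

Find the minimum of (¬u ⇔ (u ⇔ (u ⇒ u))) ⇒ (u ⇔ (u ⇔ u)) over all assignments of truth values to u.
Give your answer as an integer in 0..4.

2

Take u = 2:
¬u = ¬2 = 2
u ⇒ u = 2 ⇒ 2 = 4
u ⇔ (u ⇒ u) = 2 ⇔ 4 = 2
¬u ⇔ (u ⇔ (u ⇒ u)) = 2 ⇔ 2 = 4
u ⇔ u = 2 ⇔ 2 = 4
u ⇔ (u ⇔ u) = 2 ⇔ 4 = 2
(¬u ⇔ (u ⇔ (u ⇒ u))) ⇒ (u ⇔ (u ⇔ u)) = 4 ⇒ 2 = 2
No assignment yields a value below 2, so this is the minimum.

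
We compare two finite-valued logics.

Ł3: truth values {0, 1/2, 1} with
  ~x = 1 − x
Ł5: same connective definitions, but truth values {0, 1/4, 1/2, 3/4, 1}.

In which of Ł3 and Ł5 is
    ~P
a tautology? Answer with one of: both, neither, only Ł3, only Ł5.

In Ł3: at P = 1/2 the value is 1/2 — not a tautology.
In Ł5: at P = 1/4 the value is 3/4 — not a tautology.

neither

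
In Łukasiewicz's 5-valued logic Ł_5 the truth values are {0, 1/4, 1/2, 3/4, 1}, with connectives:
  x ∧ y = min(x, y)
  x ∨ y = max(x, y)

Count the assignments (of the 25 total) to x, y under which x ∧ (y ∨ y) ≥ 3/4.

4

value 1: 1 assignment (counts)
value 3/4: 3 assignments (counts)
value 1/2: 5 assignments
value 1/4: 7 assignments
value 0: 9 assignments
So 4 of the 25 assignments meet the threshold.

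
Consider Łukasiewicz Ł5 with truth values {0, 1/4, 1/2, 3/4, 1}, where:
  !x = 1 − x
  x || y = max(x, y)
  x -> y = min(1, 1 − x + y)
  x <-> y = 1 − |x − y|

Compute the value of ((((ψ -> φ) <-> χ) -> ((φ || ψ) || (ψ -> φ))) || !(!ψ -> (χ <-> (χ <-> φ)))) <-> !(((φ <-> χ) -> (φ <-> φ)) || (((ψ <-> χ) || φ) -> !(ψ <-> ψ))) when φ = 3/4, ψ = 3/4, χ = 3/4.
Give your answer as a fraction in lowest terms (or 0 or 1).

ψ -> φ = 3/4 -> 3/4 = 1
(ψ -> φ) <-> χ = 1 <-> 3/4 = 3/4
φ || ψ = 3/4 || 3/4 = 3/4
ψ -> φ = 3/4 -> 3/4 = 1
(φ || ψ) || (ψ -> φ) = 3/4 || 1 = 1
((ψ -> φ) <-> χ) -> ((φ || ψ) || (ψ -> φ)) = 3/4 -> 1 = 1
!ψ = !3/4 = 1/4
χ <-> φ = 3/4 <-> 3/4 = 1
χ <-> (χ <-> φ) = 3/4 <-> 1 = 3/4
!ψ -> (χ <-> (χ <-> φ)) = 1/4 -> 3/4 = 1
!(!ψ -> (χ <-> (χ <-> φ))) = !1 = 0
(((ψ -> φ) <-> χ) -> ((φ || ψ) || (ψ -> φ))) || !(!ψ -> (χ <-> (χ <-> φ))) = 1 || 0 = 1
φ <-> χ = 3/4 <-> 3/4 = 1
φ <-> φ = 3/4 <-> 3/4 = 1
(φ <-> χ) -> (φ <-> φ) = 1 -> 1 = 1
ψ <-> χ = 3/4 <-> 3/4 = 1
(ψ <-> χ) || φ = 1 || 3/4 = 1
ψ <-> ψ = 3/4 <-> 3/4 = 1
!(ψ <-> ψ) = !1 = 0
((ψ <-> χ) || φ) -> !(ψ <-> ψ) = 1 -> 0 = 0
((φ <-> χ) -> (φ <-> φ)) || (((ψ <-> χ) || φ) -> !(ψ <-> ψ)) = 1 || 0 = 1
!(((φ <-> χ) -> (φ <-> φ)) || (((ψ <-> χ) || φ) -> !(ψ <-> ψ))) = !1 = 0
((((ψ -> φ) <-> χ) -> ((φ || ψ) || (ψ -> φ))) || !(!ψ -> (χ <-> (χ <-> φ)))) <-> !(((φ <-> χ) -> (φ <-> φ)) || (((ψ <-> χ) || φ) -> !(ψ <-> ψ))) = 1 <-> 0 = 0

0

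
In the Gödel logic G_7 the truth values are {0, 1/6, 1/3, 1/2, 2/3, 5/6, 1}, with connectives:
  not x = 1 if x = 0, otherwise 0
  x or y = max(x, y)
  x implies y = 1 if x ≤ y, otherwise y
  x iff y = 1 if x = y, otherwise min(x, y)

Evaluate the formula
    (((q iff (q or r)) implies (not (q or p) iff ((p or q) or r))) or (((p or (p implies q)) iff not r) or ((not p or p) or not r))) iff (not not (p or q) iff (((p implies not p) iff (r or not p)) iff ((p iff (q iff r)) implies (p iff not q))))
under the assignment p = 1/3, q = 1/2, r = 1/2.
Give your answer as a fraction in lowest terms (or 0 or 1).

q or r = 1/2 or 1/2 = 1/2
q iff (q or r) = 1/2 iff 1/2 = 1
q or p = 1/2 or 1/3 = 1/2
not (q or p) = not 1/2 = 0
p or q = 1/3 or 1/2 = 1/2
(p or q) or r = 1/2 or 1/2 = 1/2
not (q or p) iff ((p or q) or r) = 0 iff 1/2 = 0
(q iff (q or r)) implies (not (q or p) iff ((p or q) or r)) = 1 implies 0 = 0
p implies q = 1/3 implies 1/2 = 1
p or (p implies q) = 1/3 or 1 = 1
not r = not 1/2 = 0
(p or (p implies q)) iff not r = 1 iff 0 = 0
not p = not 1/3 = 0
not p or p = 0 or 1/3 = 1/3
not r = not 1/2 = 0
(not p or p) or not r = 1/3 or 0 = 1/3
((p or (p implies q)) iff not r) or ((not p or p) or not r) = 0 or 1/3 = 1/3
((q iff (q or r)) implies (not (q or p) iff ((p or q) or r))) or (((p or (p implies q)) iff not r) or ((not p or p) or not r)) = 0 or 1/3 = 1/3
p or q = 1/3 or 1/2 = 1/2
not (p or q) = not 1/2 = 0
not not (p or q) = not 0 = 1
not p = not 1/3 = 0
p implies not p = 1/3 implies 0 = 0
not p = not 1/3 = 0
r or not p = 1/2 or 0 = 1/2
(p implies not p) iff (r or not p) = 0 iff 1/2 = 0
q iff r = 1/2 iff 1/2 = 1
p iff (q iff r) = 1/3 iff 1 = 1/3
not q = not 1/2 = 0
p iff not q = 1/3 iff 0 = 0
(p iff (q iff r)) implies (p iff not q) = 1/3 implies 0 = 0
((p implies not p) iff (r or not p)) iff ((p iff (q iff r)) implies (p iff not q)) = 0 iff 0 = 1
not not (p or q) iff (((p implies not p) iff (r or not p)) iff ((p iff (q iff r)) implies (p iff not q))) = 1 iff 1 = 1
(((q iff (q or r)) implies (not (q or p) iff ((p or q) or r))) or (((p or (p implies q)) iff not r) or ((not p or p) or not r))) iff (not not (p or q) iff (((p implies not p) iff (r or not p)) iff ((p iff (q iff r)) implies (p iff not q)))) = 1/3 iff 1 = 1/3

1/3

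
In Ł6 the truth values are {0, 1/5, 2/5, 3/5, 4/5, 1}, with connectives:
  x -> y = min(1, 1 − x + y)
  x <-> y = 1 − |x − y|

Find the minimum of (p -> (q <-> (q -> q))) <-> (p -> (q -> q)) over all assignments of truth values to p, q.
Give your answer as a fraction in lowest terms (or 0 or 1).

0

Take p = 1, q = 0:
q -> q = 0 -> 0 = 1
q <-> (q -> q) = 0 <-> 1 = 0
p -> (q <-> (q -> q)) = 1 -> 0 = 0
q -> q = 0 -> 0 = 1
p -> (q -> q) = 1 -> 1 = 1
(p -> (q <-> (q -> q))) <-> (p -> (q -> q)) = 0 <-> 1 = 0
No assignment yields a value below 0, so this is the minimum.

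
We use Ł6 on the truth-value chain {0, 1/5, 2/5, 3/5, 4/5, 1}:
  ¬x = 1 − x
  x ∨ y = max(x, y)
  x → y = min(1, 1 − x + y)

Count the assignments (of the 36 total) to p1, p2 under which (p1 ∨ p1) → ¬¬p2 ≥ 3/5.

30

value 1: 21 assignments (counts)
value 4/5: 5 assignments (counts)
value 3/5: 4 assignments (counts)
value 2/5: 3 assignments
value 1/5: 2 assignments
value 0: 1 assignment
So 30 of the 36 assignments meet the threshold.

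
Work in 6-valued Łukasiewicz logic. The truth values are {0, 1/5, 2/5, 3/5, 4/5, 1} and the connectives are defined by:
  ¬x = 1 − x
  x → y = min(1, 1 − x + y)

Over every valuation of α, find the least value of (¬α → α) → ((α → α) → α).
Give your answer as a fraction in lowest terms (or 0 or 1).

3/5

Take α = 2/5:
¬α = ¬2/5 = 3/5
¬α → α = 3/5 → 2/5 = 4/5
α → α = 2/5 → 2/5 = 1
(α → α) → α = 1 → 2/5 = 2/5
(¬α → α) → ((α → α) → α) = 4/5 → 2/5 = 3/5
No assignment yields a value below 3/5, so this is the minimum.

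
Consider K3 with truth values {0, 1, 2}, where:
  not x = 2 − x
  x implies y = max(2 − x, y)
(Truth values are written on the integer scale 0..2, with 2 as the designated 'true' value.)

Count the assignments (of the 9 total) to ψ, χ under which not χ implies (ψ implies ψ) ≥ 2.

ψ = 0, χ = 0 ↦ 2  ≥
ψ = 0, χ = 1 ↦ 2  ≥
ψ = 0, χ = 2 ↦ 2  ≥
ψ = 1, χ = 0 ↦ 1  <
ψ = 1, χ = 1 ↦ 1  <
ψ = 1, χ = 2 ↦ 2  ≥
ψ = 2, χ = 0 ↦ 2  ≥
ψ = 2, χ = 1 ↦ 2  ≥
ψ = 2, χ = 2 ↦ 2  ≥
So 7 of the 9 assignments meet the threshold.

7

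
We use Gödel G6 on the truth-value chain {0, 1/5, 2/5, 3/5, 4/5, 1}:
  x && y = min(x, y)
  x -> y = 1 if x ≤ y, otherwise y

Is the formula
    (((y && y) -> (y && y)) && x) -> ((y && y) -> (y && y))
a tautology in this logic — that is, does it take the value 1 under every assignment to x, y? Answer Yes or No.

Yes

At x = 3/5, y = 0, for instance:
y && y = 0 && 0 = 0
y && y = 0 && 0 = 0
(y && y) -> (y && y) = 0 -> 0 = 1
((y && y) -> (y && y)) && x = 1 && 3/5 = 3/5
(((y && y) -> (y && y)) && x) -> ((y && y) -> (y && y)) = 3/5 -> 1 = 1
and checking the remaining 35 assignments likewise gives ≥ 1 in every case.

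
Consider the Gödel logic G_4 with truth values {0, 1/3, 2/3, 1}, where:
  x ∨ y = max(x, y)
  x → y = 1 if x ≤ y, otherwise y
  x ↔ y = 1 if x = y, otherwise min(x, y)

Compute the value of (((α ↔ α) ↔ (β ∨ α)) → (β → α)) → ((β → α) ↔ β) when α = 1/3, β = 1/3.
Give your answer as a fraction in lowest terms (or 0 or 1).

α ↔ α = 1/3 ↔ 1/3 = 1
β ∨ α = 1/3 ∨ 1/3 = 1/3
(α ↔ α) ↔ (β ∨ α) = 1 ↔ 1/3 = 1/3
β → α = 1/3 → 1/3 = 1
((α ↔ α) ↔ (β ∨ α)) → (β → α) = 1/3 → 1 = 1
β → α = 1/3 → 1/3 = 1
(β → α) ↔ β = 1 ↔ 1/3 = 1/3
(((α ↔ α) ↔ (β ∨ α)) → (β → α)) → ((β → α) ↔ β) = 1 → 1/3 = 1/3

1/3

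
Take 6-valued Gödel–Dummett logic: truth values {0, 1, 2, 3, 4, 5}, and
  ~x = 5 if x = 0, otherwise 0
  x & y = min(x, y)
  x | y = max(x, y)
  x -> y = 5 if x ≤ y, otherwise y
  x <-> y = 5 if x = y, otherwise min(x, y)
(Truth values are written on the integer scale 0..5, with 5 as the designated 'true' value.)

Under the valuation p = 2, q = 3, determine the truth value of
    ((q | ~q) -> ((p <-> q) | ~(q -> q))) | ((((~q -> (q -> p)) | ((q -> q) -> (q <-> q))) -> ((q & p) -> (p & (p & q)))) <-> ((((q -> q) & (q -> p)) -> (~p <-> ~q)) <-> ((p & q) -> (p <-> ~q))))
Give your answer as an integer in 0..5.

~q = ~3 = 0
q | ~q = 3 | 0 = 3
p <-> q = 2 <-> 3 = 2
q -> q = 3 -> 3 = 5
~(q -> q) = ~5 = 0
(p <-> q) | ~(q -> q) = 2 | 0 = 2
(q | ~q) -> ((p <-> q) | ~(q -> q)) = 3 -> 2 = 2
~q = ~3 = 0
q -> p = 3 -> 2 = 2
~q -> (q -> p) = 0 -> 2 = 5
q -> q = 3 -> 3 = 5
q <-> q = 3 <-> 3 = 5
(q -> q) -> (q <-> q) = 5 -> 5 = 5
(~q -> (q -> p)) | ((q -> q) -> (q <-> q)) = 5 | 5 = 5
q & p = 3 & 2 = 2
p & q = 2 & 3 = 2
p & (p & q) = 2 & 2 = 2
(q & p) -> (p & (p & q)) = 2 -> 2 = 5
((~q -> (q -> p)) | ((q -> q) -> (q <-> q))) -> ((q & p) -> (p & (p & q))) = 5 -> 5 = 5
q -> q = 3 -> 3 = 5
q -> p = 3 -> 2 = 2
(q -> q) & (q -> p) = 5 & 2 = 2
~p = ~2 = 0
~q = ~3 = 0
~p <-> ~q = 0 <-> 0 = 5
((q -> q) & (q -> p)) -> (~p <-> ~q) = 2 -> 5 = 5
p & q = 2 & 3 = 2
~q = ~3 = 0
p <-> ~q = 2 <-> 0 = 0
(p & q) -> (p <-> ~q) = 2 -> 0 = 0
(((q -> q) & (q -> p)) -> (~p <-> ~q)) <-> ((p & q) -> (p <-> ~q)) = 5 <-> 0 = 0
(((~q -> (q -> p)) | ((q -> q) -> (q <-> q))) -> ((q & p) -> (p & (p & q)))) <-> ((((q -> q) & (q -> p)) -> (~p <-> ~q)) <-> ((p & q) -> (p <-> ~q))) = 5 <-> 0 = 0
((q | ~q) -> ((p <-> q) | ~(q -> q))) | ((((~q -> (q -> p)) | ((q -> q) -> (q <-> q))) -> ((q & p) -> (p & (p & q)))) <-> ((((q -> q) & (q -> p)) -> (~p <-> ~q)) <-> ((p & q) -> (p <-> ~q)))) = 2 | 0 = 2

2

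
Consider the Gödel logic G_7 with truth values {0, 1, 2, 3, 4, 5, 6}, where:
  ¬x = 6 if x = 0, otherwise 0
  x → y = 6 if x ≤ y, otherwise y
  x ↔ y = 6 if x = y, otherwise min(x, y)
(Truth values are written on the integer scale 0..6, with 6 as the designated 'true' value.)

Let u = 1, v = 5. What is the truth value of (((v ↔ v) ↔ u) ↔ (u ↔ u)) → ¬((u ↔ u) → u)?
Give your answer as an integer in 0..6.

0

v ↔ v = 5 ↔ 5 = 6
(v ↔ v) ↔ u = 6 ↔ 1 = 1
u ↔ u = 1 ↔ 1 = 6
((v ↔ v) ↔ u) ↔ (u ↔ u) = 1 ↔ 6 = 1
u ↔ u = 1 ↔ 1 = 6
(u ↔ u) → u = 6 → 1 = 1
¬((u ↔ u) → u) = ¬1 = 0
(((v ↔ v) ↔ u) ↔ (u ↔ u)) → ¬((u ↔ u) → u) = 1 → 0 = 0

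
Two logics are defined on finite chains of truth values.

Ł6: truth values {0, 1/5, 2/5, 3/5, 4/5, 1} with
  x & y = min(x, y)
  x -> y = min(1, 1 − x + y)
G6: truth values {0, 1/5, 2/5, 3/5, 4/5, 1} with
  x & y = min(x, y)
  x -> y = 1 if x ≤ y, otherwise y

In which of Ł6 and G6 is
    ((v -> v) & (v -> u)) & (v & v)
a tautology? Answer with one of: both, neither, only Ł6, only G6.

neither

In Ł6: at u = 0, v = 0 the value is 0 — not a tautology.
In G6: at u = 0, v = 0 the value is 0 — not a tautology.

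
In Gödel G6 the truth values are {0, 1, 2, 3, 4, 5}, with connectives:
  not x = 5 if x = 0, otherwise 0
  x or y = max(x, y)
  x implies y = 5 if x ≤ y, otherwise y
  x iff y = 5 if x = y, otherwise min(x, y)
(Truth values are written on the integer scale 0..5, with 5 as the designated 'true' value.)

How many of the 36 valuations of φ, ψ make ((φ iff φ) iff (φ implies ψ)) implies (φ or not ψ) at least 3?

22

value 5: 17 assignments (counts)
value 4: 2 assignments (counts)
value 3: 3 assignments (counts)
value 2: 4 assignments
value 1: 5 assignments
value 0: 5 assignments
So 22 of the 36 assignments meet the threshold.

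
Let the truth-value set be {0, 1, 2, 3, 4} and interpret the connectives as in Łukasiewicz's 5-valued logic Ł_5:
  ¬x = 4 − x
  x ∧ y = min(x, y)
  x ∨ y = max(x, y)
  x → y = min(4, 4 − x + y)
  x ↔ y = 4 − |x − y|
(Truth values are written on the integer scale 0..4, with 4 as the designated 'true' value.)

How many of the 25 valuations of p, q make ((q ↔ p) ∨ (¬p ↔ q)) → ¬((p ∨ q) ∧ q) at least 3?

14

value 4: 10 assignments (counts)
value 3: 4 assignments (counts)
value 2: 5 assignments
value 1: 4 assignments
value 0: 2 assignments
So 14 of the 25 assignments meet the threshold.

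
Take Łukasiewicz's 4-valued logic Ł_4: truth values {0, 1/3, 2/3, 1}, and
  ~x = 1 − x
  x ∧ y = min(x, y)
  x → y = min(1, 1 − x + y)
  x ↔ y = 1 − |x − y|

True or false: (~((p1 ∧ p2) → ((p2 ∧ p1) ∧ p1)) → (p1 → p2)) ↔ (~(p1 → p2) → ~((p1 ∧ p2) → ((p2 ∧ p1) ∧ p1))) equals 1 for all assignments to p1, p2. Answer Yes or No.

No

Counterexample: take p1 = 1/3, p2 = 0.
p1 ∧ p2 = 1/3 ∧ 0 = 0
p2 ∧ p1 = 0 ∧ 1/3 = 0
(p2 ∧ p1) ∧ p1 = 0 ∧ 1/3 = 0
(p1 ∧ p2) → ((p2 ∧ p1) ∧ p1) = 0 → 0 = 1
~((p1 ∧ p2) → ((p2 ∧ p1) ∧ p1)) = ~1 = 0
p1 → p2 = 1/3 → 0 = 2/3
~((p1 ∧ p2) → ((p2 ∧ p1) ∧ p1)) → (p1 → p2) = 0 → 2/3 = 1
p1 → p2 = 1/3 → 0 = 2/3
~(p1 → p2) = ~2/3 = 1/3
p1 ∧ p2 = 1/3 ∧ 0 = 0
p2 ∧ p1 = 0 ∧ 1/3 = 0
(p2 ∧ p1) ∧ p1 = 0 ∧ 1/3 = 0
(p1 ∧ p2) → ((p2 ∧ p1) ∧ p1) = 0 → 0 = 1
~((p1 ∧ p2) → ((p2 ∧ p1) ∧ p1)) = ~1 = 0
~(p1 → p2) → ~((p1 ∧ p2) → ((p2 ∧ p1) ∧ p1)) = 1/3 → 0 = 2/3
(~((p1 ∧ p2) → ((p2 ∧ p1) ∧ p1)) → (p1 → p2)) ↔ (~(p1 → p2) → ~((p1 ∧ p2) → ((p2 ∧ p1) ∧ p1))) = 1 ↔ 2/3 = 2/3
This gives 2/3 ≠ 1.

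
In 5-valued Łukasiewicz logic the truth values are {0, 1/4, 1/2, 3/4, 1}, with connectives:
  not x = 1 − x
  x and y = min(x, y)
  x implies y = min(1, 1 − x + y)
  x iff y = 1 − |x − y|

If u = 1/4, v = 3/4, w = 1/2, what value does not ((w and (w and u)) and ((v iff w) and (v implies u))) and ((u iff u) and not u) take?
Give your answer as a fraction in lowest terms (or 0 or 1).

w and u = 1/2 and 1/4 = 1/4
w and (w and u) = 1/2 and 1/4 = 1/4
v iff w = 3/4 iff 1/2 = 3/4
v implies u = 3/4 implies 1/4 = 1/2
(v iff w) and (v implies u) = 3/4 and 1/2 = 1/2
(w and (w and u)) and ((v iff w) and (v implies u)) = 1/4 and 1/2 = 1/4
not ((w and (w and u)) and ((v iff w) and (v implies u))) = not 1/4 = 3/4
u iff u = 1/4 iff 1/4 = 1
not u = not 1/4 = 3/4
(u iff u) and not u = 1 and 3/4 = 3/4
not ((w and (w and u)) and ((v iff w) and (v implies u))) and ((u iff u) and not u) = 3/4 and 3/4 = 3/4

3/4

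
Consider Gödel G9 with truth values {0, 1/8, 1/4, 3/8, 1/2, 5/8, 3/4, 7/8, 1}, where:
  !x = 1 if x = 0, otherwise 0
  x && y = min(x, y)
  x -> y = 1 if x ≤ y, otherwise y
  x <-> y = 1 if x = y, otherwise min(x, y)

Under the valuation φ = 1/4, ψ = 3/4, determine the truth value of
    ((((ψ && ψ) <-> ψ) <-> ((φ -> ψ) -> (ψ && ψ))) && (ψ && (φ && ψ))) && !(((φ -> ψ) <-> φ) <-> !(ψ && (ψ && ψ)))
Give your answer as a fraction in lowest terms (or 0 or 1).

ψ && ψ = 3/4 && 3/4 = 3/4
(ψ && ψ) <-> ψ = 3/4 <-> 3/4 = 1
φ -> ψ = 1/4 -> 3/4 = 1
ψ && ψ = 3/4 && 3/4 = 3/4
(φ -> ψ) -> (ψ && ψ) = 1 -> 3/4 = 3/4
((ψ && ψ) <-> ψ) <-> ((φ -> ψ) -> (ψ && ψ)) = 1 <-> 3/4 = 3/4
φ && ψ = 1/4 && 3/4 = 1/4
ψ && (φ && ψ) = 3/4 && 1/4 = 1/4
(((ψ && ψ) <-> ψ) <-> ((φ -> ψ) -> (ψ && ψ))) && (ψ && (φ && ψ)) = 3/4 && 1/4 = 1/4
φ -> ψ = 1/4 -> 3/4 = 1
(φ -> ψ) <-> φ = 1 <-> 1/4 = 1/4
ψ && ψ = 3/4 && 3/4 = 3/4
ψ && (ψ && ψ) = 3/4 && 3/4 = 3/4
!(ψ && (ψ && ψ)) = !3/4 = 0
((φ -> ψ) <-> φ) <-> !(ψ && (ψ && ψ)) = 1/4 <-> 0 = 0
!(((φ -> ψ) <-> φ) <-> !(ψ && (ψ && ψ))) = !0 = 1
((((ψ && ψ) <-> ψ) <-> ((φ -> ψ) -> (ψ && ψ))) && (ψ && (φ && ψ))) && !(((φ -> ψ) <-> φ) <-> !(ψ && (ψ && ψ))) = 1/4 && 1 = 1/4

1/4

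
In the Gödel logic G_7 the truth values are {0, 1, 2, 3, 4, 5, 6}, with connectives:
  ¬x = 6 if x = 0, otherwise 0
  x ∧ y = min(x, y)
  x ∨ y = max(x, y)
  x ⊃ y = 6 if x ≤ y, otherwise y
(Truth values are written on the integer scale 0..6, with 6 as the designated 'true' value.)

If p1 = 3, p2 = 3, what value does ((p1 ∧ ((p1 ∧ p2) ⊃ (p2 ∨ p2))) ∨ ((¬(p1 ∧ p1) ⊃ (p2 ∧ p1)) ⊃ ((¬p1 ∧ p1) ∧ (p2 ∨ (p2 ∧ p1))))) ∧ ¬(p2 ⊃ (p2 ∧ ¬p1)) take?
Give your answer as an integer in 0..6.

p1 ∧ p2 = 3 ∧ 3 = 3
p2 ∨ p2 = 3 ∨ 3 = 3
(p1 ∧ p2) ⊃ (p2 ∨ p2) = 3 ⊃ 3 = 6
p1 ∧ ((p1 ∧ p2) ⊃ (p2 ∨ p2)) = 3 ∧ 6 = 3
p1 ∧ p1 = 3 ∧ 3 = 3
¬(p1 ∧ p1) = ¬3 = 0
p2 ∧ p1 = 3 ∧ 3 = 3
¬(p1 ∧ p1) ⊃ (p2 ∧ p1) = 0 ⊃ 3 = 6
¬p1 = ¬3 = 0
¬p1 ∧ p1 = 0 ∧ 3 = 0
p2 ∧ p1 = 3 ∧ 3 = 3
p2 ∨ (p2 ∧ p1) = 3 ∨ 3 = 3
(¬p1 ∧ p1) ∧ (p2 ∨ (p2 ∧ p1)) = 0 ∧ 3 = 0
(¬(p1 ∧ p1) ⊃ (p2 ∧ p1)) ⊃ ((¬p1 ∧ p1) ∧ (p2 ∨ (p2 ∧ p1))) = 6 ⊃ 0 = 0
(p1 ∧ ((p1 ∧ p2) ⊃ (p2 ∨ p2))) ∨ ((¬(p1 ∧ p1) ⊃ (p2 ∧ p1)) ⊃ ((¬p1 ∧ p1) ∧ (p2 ∨ (p2 ∧ p1)))) = 3 ∨ 0 = 3
¬p1 = ¬3 = 0
p2 ∧ ¬p1 = 3 ∧ 0 = 0
p2 ⊃ (p2 ∧ ¬p1) = 3 ⊃ 0 = 0
¬(p2 ⊃ (p2 ∧ ¬p1)) = ¬0 = 6
((p1 ∧ ((p1 ∧ p2) ⊃ (p2 ∨ p2))) ∨ ((¬(p1 ∧ p1) ⊃ (p2 ∧ p1)) ⊃ ((¬p1 ∧ p1) ∧ (p2 ∨ (p2 ∧ p1))))) ∧ ¬(p2 ⊃ (p2 ∧ ¬p1)) = 3 ∧ 6 = 3

3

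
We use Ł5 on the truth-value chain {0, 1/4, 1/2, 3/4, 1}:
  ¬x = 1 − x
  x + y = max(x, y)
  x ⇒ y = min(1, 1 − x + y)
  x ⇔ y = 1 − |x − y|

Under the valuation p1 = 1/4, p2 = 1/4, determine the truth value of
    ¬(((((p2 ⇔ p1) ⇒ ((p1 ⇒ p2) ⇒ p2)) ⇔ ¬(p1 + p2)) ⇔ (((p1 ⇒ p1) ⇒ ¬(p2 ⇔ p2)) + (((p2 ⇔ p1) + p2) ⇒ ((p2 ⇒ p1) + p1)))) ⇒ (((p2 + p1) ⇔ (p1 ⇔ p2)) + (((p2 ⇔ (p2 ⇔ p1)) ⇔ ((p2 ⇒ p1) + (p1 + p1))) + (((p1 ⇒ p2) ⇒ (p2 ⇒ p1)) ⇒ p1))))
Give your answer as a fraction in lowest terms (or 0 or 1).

p2 ⇔ p1 = 1/4 ⇔ 1/4 = 1
p1 ⇒ p2 = 1/4 ⇒ 1/4 = 1
(p1 ⇒ p2) ⇒ p2 = 1 ⇒ 1/4 = 1/4
(p2 ⇔ p1) ⇒ ((p1 ⇒ p2) ⇒ p2) = 1 ⇒ 1/4 = 1/4
p1 + p2 = 1/4 + 1/4 = 1/4
¬(p1 + p2) = ¬1/4 = 3/4
((p2 ⇔ p1) ⇒ ((p1 ⇒ p2) ⇒ p2)) ⇔ ¬(p1 + p2) = 1/4 ⇔ 3/4 = 1/2
p1 ⇒ p1 = 1/4 ⇒ 1/4 = 1
p2 ⇔ p2 = 1/4 ⇔ 1/4 = 1
¬(p2 ⇔ p2) = ¬1 = 0
(p1 ⇒ p1) ⇒ ¬(p2 ⇔ p2) = 1 ⇒ 0 = 0
p2 ⇔ p1 = 1/4 ⇔ 1/4 = 1
(p2 ⇔ p1) + p2 = 1 + 1/4 = 1
p2 ⇒ p1 = 1/4 ⇒ 1/4 = 1
(p2 ⇒ p1) + p1 = 1 + 1/4 = 1
((p2 ⇔ p1) + p2) ⇒ ((p2 ⇒ p1) + p1) = 1 ⇒ 1 = 1
((p1 ⇒ p1) ⇒ ¬(p2 ⇔ p2)) + (((p2 ⇔ p1) + p2) ⇒ ((p2 ⇒ p1) + p1)) = 0 + 1 = 1
(((p2 ⇔ p1) ⇒ ((p1 ⇒ p2) ⇒ p2)) ⇔ ¬(p1 + p2)) ⇔ (((p1 ⇒ p1) ⇒ ¬(p2 ⇔ p2)) + (((p2 ⇔ p1) + p2) ⇒ ((p2 ⇒ p1) + p1))) = 1/2 ⇔ 1 = 1/2
p2 + p1 = 1/4 + 1/4 = 1/4
p1 ⇔ p2 = 1/4 ⇔ 1/4 = 1
(p2 + p1) ⇔ (p1 ⇔ p2) = 1/4 ⇔ 1 = 1/4
p2 ⇔ p1 = 1/4 ⇔ 1/4 = 1
p2 ⇔ (p2 ⇔ p1) = 1/4 ⇔ 1 = 1/4
p2 ⇒ p1 = 1/4 ⇒ 1/4 = 1
p1 + p1 = 1/4 + 1/4 = 1/4
(p2 ⇒ p1) + (p1 + p1) = 1 + 1/4 = 1
(p2 ⇔ (p2 ⇔ p1)) ⇔ ((p2 ⇒ p1) + (p1 + p1)) = 1/4 ⇔ 1 = 1/4
p1 ⇒ p2 = 1/4 ⇒ 1/4 = 1
p2 ⇒ p1 = 1/4 ⇒ 1/4 = 1
(p1 ⇒ p2) ⇒ (p2 ⇒ p1) = 1 ⇒ 1 = 1
((p1 ⇒ p2) ⇒ (p2 ⇒ p1)) ⇒ p1 = 1 ⇒ 1/4 = 1/4
((p2 ⇔ (p2 ⇔ p1)) ⇔ ((p2 ⇒ p1) + (p1 + p1))) + (((p1 ⇒ p2) ⇒ (p2 ⇒ p1)) ⇒ p1) = 1/4 + 1/4 = 1/4
((p2 + p1) ⇔ (p1 ⇔ p2)) + (((p2 ⇔ (p2 ⇔ p1)) ⇔ ((p2 ⇒ p1) + (p1 + p1))) + (((p1 ⇒ p2) ⇒ (p2 ⇒ p1)) ⇒ p1)) = 1/4 + 1/4 = 1/4
((((p2 ⇔ p1) ⇒ ((p1 ⇒ p2) ⇒ p2)) ⇔ ¬(p1 + p2)) ⇔ (((p1 ⇒ p1) ⇒ ¬(p2 ⇔ p2)) + (((p2 ⇔ p1) + p2) ⇒ ((p2 ⇒ p1) + p1)))) ⇒ (((p2 + p1) ⇔ (p1 ⇔ p2)) + (((p2 ⇔ (p2 ⇔ p1)) ⇔ ((p2 ⇒ p1) + (p1 + p1))) + (((p1 ⇒ p2) ⇒ (p2 ⇒ p1)) ⇒ p1))) = 1/2 ⇒ 1/4 = 3/4
¬(((((p2 ⇔ p1) ⇒ ((p1 ⇒ p2) ⇒ p2)) ⇔ ¬(p1 + p2)) ⇔ (((p1 ⇒ p1) ⇒ ¬(p2 ⇔ p2)) + (((p2 ⇔ p1) + p2) ⇒ ((p2 ⇒ p1) + p1)))) ⇒ (((p2 + p1) ⇔ (p1 ⇔ p2)) + (((p2 ⇔ (p2 ⇔ p1)) ⇔ ((p2 ⇒ p1) + (p1 + p1))) + (((p1 ⇒ p2) ⇒ (p2 ⇒ p1)) ⇒ p1)))) = ¬3/4 = 1/4

1/4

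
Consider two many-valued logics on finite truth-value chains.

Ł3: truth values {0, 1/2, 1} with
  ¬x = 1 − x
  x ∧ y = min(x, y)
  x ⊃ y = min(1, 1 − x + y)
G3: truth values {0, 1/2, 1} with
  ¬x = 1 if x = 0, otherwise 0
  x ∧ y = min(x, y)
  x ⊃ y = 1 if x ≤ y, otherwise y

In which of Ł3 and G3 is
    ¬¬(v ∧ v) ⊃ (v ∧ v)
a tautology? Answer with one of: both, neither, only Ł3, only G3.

only Ł3

In Ł3: every assignment gives 1 — tautology.
In G3: at v = 1/2 the value is 1/2 — not a tautology.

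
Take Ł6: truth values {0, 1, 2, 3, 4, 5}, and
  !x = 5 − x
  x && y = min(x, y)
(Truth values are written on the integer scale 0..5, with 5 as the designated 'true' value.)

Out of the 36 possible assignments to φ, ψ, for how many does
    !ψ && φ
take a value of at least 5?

value 5: 1 assignment (counts)
value 4: 3 assignments
value 3: 5 assignments
value 2: 7 assignments
value 1: 9 assignments
value 0: 11 assignments
So 1 of the 36 assignments meets the threshold.

1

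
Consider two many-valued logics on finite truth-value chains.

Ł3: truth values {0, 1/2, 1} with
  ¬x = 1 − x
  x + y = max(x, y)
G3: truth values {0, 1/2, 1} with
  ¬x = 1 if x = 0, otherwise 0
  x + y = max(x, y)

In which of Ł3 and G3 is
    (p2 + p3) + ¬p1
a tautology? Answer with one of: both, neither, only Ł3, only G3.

neither

In Ł3: at p1 = 1/2, p2 = 0, p3 = 0 the value is 1/2 — not a tautology.
In G3: at p1 = 1/2, p2 = 0, p3 = 0 the value is 0 — not a tautology.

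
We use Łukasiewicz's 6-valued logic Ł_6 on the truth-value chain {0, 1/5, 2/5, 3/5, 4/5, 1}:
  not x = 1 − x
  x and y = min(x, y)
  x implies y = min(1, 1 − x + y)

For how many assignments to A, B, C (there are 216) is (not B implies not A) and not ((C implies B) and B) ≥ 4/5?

30

value 1: 6 assignments (counts)
value 4/5: 24 assignments (counts)
value 3/5: 42 assignments
value 2/5: 54 assignments
value 1/5: 48 assignments
value 0: 42 assignments
So 30 of the 216 assignments meet the threshold.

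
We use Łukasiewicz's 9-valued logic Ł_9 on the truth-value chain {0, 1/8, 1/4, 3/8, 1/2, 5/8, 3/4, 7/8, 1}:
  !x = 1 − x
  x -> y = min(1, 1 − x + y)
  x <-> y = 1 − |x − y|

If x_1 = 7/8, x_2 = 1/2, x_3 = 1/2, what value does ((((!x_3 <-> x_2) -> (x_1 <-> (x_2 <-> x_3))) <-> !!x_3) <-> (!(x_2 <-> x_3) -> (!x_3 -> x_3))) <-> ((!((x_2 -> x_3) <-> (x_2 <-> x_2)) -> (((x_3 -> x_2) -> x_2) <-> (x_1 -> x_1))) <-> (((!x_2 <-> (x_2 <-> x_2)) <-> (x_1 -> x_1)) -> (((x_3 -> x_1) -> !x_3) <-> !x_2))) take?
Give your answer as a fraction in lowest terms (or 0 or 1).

!x_3 = !1/2 = 1/2
!x_3 <-> x_2 = 1/2 <-> 1/2 = 1
x_2 <-> x_3 = 1/2 <-> 1/2 = 1
x_1 <-> (x_2 <-> x_3) = 7/8 <-> 1 = 7/8
(!x_3 <-> x_2) -> (x_1 <-> (x_2 <-> x_3)) = 1 -> 7/8 = 7/8
!x_3 = !1/2 = 1/2
!!x_3 = !1/2 = 1/2
((!x_3 <-> x_2) -> (x_1 <-> (x_2 <-> x_3))) <-> !!x_3 = 7/8 <-> 1/2 = 5/8
x_2 <-> x_3 = 1/2 <-> 1/2 = 1
!(x_2 <-> x_3) = !1 = 0
!x_3 = !1/2 = 1/2
!x_3 -> x_3 = 1/2 -> 1/2 = 1
!(x_2 <-> x_3) -> (!x_3 -> x_3) = 0 -> 1 = 1
(((!x_3 <-> x_2) -> (x_1 <-> (x_2 <-> x_3))) <-> !!x_3) <-> (!(x_2 <-> x_3) -> (!x_3 -> x_3)) = 5/8 <-> 1 = 5/8
x_2 -> x_3 = 1/2 -> 1/2 = 1
x_2 <-> x_2 = 1/2 <-> 1/2 = 1
(x_2 -> x_3) <-> (x_2 <-> x_2) = 1 <-> 1 = 1
!((x_2 -> x_3) <-> (x_2 <-> x_2)) = !1 = 0
x_3 -> x_2 = 1/2 -> 1/2 = 1
(x_3 -> x_2) -> x_2 = 1 -> 1/2 = 1/2
x_1 -> x_1 = 7/8 -> 7/8 = 1
((x_3 -> x_2) -> x_2) <-> (x_1 -> x_1) = 1/2 <-> 1 = 1/2
!((x_2 -> x_3) <-> (x_2 <-> x_2)) -> (((x_3 -> x_2) -> x_2) <-> (x_1 -> x_1)) = 0 -> 1/2 = 1
!x_2 = !1/2 = 1/2
x_2 <-> x_2 = 1/2 <-> 1/2 = 1
!x_2 <-> (x_2 <-> x_2) = 1/2 <-> 1 = 1/2
x_1 -> x_1 = 7/8 -> 7/8 = 1
(!x_2 <-> (x_2 <-> x_2)) <-> (x_1 -> x_1) = 1/2 <-> 1 = 1/2
x_3 -> x_1 = 1/2 -> 7/8 = 1
!x_3 = !1/2 = 1/2
(x_3 -> x_1) -> !x_3 = 1 -> 1/2 = 1/2
!x_2 = !1/2 = 1/2
((x_3 -> x_1) -> !x_3) <-> !x_2 = 1/2 <-> 1/2 = 1
((!x_2 <-> (x_2 <-> x_2)) <-> (x_1 -> x_1)) -> (((x_3 -> x_1) -> !x_3) <-> !x_2) = 1/2 -> 1 = 1
(!((x_2 -> x_3) <-> (x_2 <-> x_2)) -> (((x_3 -> x_2) -> x_2) <-> (x_1 -> x_1))) <-> (((!x_2 <-> (x_2 <-> x_2)) <-> (x_1 -> x_1)) -> (((x_3 -> x_1) -> !x_3) <-> !x_2)) = 1 <-> 1 = 1
((((!x_3 <-> x_2) -> (x_1 <-> (x_2 <-> x_3))) <-> !!x_3) <-> (!(x_2 <-> x_3) -> (!x_3 -> x_3))) <-> ((!((x_2 -> x_3) <-> (x_2 <-> x_2)) -> (((x_3 -> x_2) -> x_2) <-> (x_1 -> x_1))) <-> (((!x_2 <-> (x_2 <-> x_2)) <-> (x_1 -> x_1)) -> (((x_3 -> x_1) -> !x_3) <-> !x_2))) = 5/8 <-> 1 = 5/8

5/8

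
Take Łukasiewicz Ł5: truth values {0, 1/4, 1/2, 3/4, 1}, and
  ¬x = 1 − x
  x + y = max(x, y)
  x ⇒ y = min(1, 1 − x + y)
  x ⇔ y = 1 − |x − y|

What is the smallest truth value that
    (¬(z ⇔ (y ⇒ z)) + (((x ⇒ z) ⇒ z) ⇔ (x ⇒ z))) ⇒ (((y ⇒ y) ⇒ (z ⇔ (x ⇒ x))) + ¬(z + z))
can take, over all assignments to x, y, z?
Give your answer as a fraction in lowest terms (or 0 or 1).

Take x = 3/4, y = 0, z = 1/2:
y ⇒ z = 0 ⇒ 1/2 = 1
z ⇔ (y ⇒ z) = 1/2 ⇔ 1 = 1/2
¬(z ⇔ (y ⇒ z)) = ¬1/2 = 1/2
x ⇒ z = 3/4 ⇒ 1/2 = 3/4
(x ⇒ z) ⇒ z = 3/4 ⇒ 1/2 = 3/4
x ⇒ z = 3/4 ⇒ 1/2 = 3/4
((x ⇒ z) ⇒ z) ⇔ (x ⇒ z) = 3/4 ⇔ 3/4 = 1
¬(z ⇔ (y ⇒ z)) + (((x ⇒ z) ⇒ z) ⇔ (x ⇒ z)) = 1/2 + 1 = 1
y ⇒ y = 0 ⇒ 0 = 1
x ⇒ x = 3/4 ⇒ 3/4 = 1
z ⇔ (x ⇒ x) = 1/2 ⇔ 1 = 1/2
(y ⇒ y) ⇒ (z ⇔ (x ⇒ x)) = 1 ⇒ 1/2 = 1/2
z + z = 1/2 + 1/2 = 1/2
¬(z + z) = ¬1/2 = 1/2
((y ⇒ y) ⇒ (z ⇔ (x ⇒ x))) + ¬(z + z) = 1/2 + 1/2 = 1/2
(¬(z ⇔ (y ⇒ z)) + (((x ⇒ z) ⇒ z) ⇔ (x ⇒ z))) ⇒ (((y ⇒ y) ⇒ (z ⇔ (x ⇒ x))) + ¬(z + z)) = 1 ⇒ 1/2 = 1/2
No assignment yields a value below 1/2, so this is the minimum.

1/2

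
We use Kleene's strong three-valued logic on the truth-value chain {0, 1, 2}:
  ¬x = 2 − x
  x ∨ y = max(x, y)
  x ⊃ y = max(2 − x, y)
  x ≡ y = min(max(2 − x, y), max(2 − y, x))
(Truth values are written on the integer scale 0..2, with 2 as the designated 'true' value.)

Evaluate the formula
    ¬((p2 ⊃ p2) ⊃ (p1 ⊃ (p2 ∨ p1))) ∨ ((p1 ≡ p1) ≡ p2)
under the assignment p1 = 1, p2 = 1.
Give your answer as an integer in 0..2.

p2 ⊃ p2 = 1 ⊃ 1 = 1
p2 ∨ p1 = 1 ∨ 1 = 1
p1 ⊃ (p2 ∨ p1) = 1 ⊃ 1 = 1
(p2 ⊃ p2) ⊃ (p1 ⊃ (p2 ∨ p1)) = 1 ⊃ 1 = 1
¬((p2 ⊃ p2) ⊃ (p1 ⊃ (p2 ∨ p1))) = ¬1 = 1
p1 ≡ p1 = 1 ≡ 1 = 1
(p1 ≡ p1) ≡ p2 = 1 ≡ 1 = 1
¬((p2 ⊃ p2) ⊃ (p1 ⊃ (p2 ∨ p1))) ∨ ((p1 ≡ p1) ≡ p2) = 1 ∨ 1 = 1

1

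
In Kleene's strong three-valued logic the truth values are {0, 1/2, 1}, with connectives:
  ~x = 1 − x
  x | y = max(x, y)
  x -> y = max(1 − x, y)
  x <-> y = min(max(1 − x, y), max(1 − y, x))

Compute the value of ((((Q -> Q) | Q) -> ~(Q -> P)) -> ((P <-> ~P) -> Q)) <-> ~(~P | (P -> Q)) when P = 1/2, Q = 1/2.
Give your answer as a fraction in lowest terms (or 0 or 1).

Q -> Q = 1/2 -> 1/2 = 1/2
(Q -> Q) | Q = 1/2 | 1/2 = 1/2
Q -> P = 1/2 -> 1/2 = 1/2
~(Q -> P) = ~1/2 = 1/2
((Q -> Q) | Q) -> ~(Q -> P) = 1/2 -> 1/2 = 1/2
~P = ~1/2 = 1/2
P <-> ~P = 1/2 <-> 1/2 = 1/2
(P <-> ~P) -> Q = 1/2 -> 1/2 = 1/2
(((Q -> Q) | Q) -> ~(Q -> P)) -> ((P <-> ~P) -> Q) = 1/2 -> 1/2 = 1/2
~P = ~1/2 = 1/2
P -> Q = 1/2 -> 1/2 = 1/2
~P | (P -> Q) = 1/2 | 1/2 = 1/2
~(~P | (P -> Q)) = ~1/2 = 1/2
((((Q -> Q) | Q) -> ~(Q -> P)) -> ((P <-> ~P) -> Q)) <-> ~(~P | (P -> Q)) = 1/2 <-> 1/2 = 1/2

1/2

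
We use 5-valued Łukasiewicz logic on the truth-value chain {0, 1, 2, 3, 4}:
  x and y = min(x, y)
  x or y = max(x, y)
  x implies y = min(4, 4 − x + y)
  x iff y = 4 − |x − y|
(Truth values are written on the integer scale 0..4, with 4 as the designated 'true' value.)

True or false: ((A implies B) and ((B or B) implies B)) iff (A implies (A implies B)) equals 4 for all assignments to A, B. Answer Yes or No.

Counterexample: take A = 1, B = 0.
A implies B = 1 implies 0 = 3
B or B = 0 or 0 = 0
(B or B) implies B = 0 implies 0 = 4
(A implies B) and ((B or B) implies B) = 3 and 4 = 3
A implies B = 1 implies 0 = 3
A implies (A implies B) = 1 implies 3 = 4
((A implies B) and ((B or B) implies B)) iff (A implies (A implies B)) = 3 iff 4 = 3
This gives 3 ≠ 4.

No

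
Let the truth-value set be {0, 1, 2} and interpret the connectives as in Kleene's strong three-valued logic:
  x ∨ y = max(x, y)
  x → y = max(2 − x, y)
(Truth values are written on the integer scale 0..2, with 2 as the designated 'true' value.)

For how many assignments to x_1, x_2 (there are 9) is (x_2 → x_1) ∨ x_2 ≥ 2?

x_1 = 0, x_2 = 0 ↦ 2  ≥
x_1 = 0, x_2 = 1 ↦ 1  <
x_1 = 0, x_2 = 2 ↦ 2  ≥
x_1 = 1, x_2 = 0 ↦ 2  ≥
x_1 = 1, x_2 = 1 ↦ 1  <
x_1 = 1, x_2 = 2 ↦ 2  ≥
x_1 = 2, x_2 = 0 ↦ 2  ≥
x_1 = 2, x_2 = 1 ↦ 2  ≥
x_1 = 2, x_2 = 2 ↦ 2  ≥
So 7 of the 9 assignments meet the threshold.

7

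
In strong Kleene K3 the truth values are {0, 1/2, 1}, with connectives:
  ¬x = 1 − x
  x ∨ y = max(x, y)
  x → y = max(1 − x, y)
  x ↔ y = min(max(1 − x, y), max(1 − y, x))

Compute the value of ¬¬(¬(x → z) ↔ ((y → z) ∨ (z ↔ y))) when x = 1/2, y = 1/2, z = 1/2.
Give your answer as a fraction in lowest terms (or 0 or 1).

x → z = 1/2 → 1/2 = 1/2
¬(x → z) = ¬1/2 = 1/2
y → z = 1/2 → 1/2 = 1/2
z ↔ y = 1/2 ↔ 1/2 = 1/2
(y → z) ∨ (z ↔ y) = 1/2 ∨ 1/2 = 1/2
¬(x → z) ↔ ((y → z) ∨ (z ↔ y)) = 1/2 ↔ 1/2 = 1/2
¬(¬(x → z) ↔ ((y → z) ∨ (z ↔ y))) = ¬1/2 = 1/2
¬¬(¬(x → z) ↔ ((y → z) ∨ (z ↔ y))) = ¬1/2 = 1/2

1/2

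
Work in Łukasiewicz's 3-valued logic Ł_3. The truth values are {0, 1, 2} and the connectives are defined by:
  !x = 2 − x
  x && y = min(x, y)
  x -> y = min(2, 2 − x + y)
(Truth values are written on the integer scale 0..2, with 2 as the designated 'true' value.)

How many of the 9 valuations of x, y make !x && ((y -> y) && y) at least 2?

1

x = 0, y = 0 ↦ 0  <
x = 0, y = 1 ↦ 1  <
x = 0, y = 2 ↦ 2  ≥
x = 1, y = 0 ↦ 0  <
x = 1, y = 1 ↦ 1  <
x = 1, y = 2 ↦ 1  <
x = 2, y = 0 ↦ 0  <
x = 2, y = 1 ↦ 0  <
x = 2, y = 2 ↦ 0  <
So 1 of the 9 assignments meets the threshold.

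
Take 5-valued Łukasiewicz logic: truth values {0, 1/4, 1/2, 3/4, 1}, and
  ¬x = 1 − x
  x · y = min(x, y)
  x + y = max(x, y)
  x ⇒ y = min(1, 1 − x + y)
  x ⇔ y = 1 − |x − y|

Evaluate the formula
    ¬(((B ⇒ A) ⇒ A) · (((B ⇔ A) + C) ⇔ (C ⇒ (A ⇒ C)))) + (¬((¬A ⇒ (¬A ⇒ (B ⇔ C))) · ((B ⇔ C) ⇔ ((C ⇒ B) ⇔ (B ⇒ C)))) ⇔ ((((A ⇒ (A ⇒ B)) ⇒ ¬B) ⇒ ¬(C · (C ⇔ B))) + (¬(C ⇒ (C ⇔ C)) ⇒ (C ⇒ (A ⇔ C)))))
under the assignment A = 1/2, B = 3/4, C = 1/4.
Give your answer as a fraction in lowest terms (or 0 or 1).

1/4

B ⇒ A = 3/4 ⇒ 1/2 = 3/4
(B ⇒ A) ⇒ A = 3/4 ⇒ 1/2 = 3/4
B ⇔ A = 3/4 ⇔ 1/2 = 3/4
(B ⇔ A) + C = 3/4 + 1/4 = 3/4
A ⇒ C = 1/2 ⇒ 1/4 = 3/4
C ⇒ (A ⇒ C) = 1/4 ⇒ 3/4 = 1
((B ⇔ A) + C) ⇔ (C ⇒ (A ⇒ C)) = 3/4 ⇔ 1 = 3/4
((B ⇒ A) ⇒ A) · (((B ⇔ A) + C) ⇔ (C ⇒ (A ⇒ C))) = 3/4 · 3/4 = 3/4
¬(((B ⇒ A) ⇒ A) · (((B ⇔ A) + C) ⇔ (C ⇒ (A ⇒ C)))) = ¬3/4 = 1/4
¬A = ¬1/2 = 1/2
¬A = ¬1/2 = 1/2
B ⇔ C = 3/4 ⇔ 1/4 = 1/2
¬A ⇒ (B ⇔ C) = 1/2 ⇒ 1/2 = 1
¬A ⇒ (¬A ⇒ (B ⇔ C)) = 1/2 ⇒ 1 = 1
B ⇔ C = 3/4 ⇔ 1/4 = 1/2
C ⇒ B = 1/4 ⇒ 3/4 = 1
B ⇒ C = 3/4 ⇒ 1/4 = 1/2
(C ⇒ B) ⇔ (B ⇒ C) = 1 ⇔ 1/2 = 1/2
(B ⇔ C) ⇔ ((C ⇒ B) ⇔ (B ⇒ C)) = 1/2 ⇔ 1/2 = 1
(¬A ⇒ (¬A ⇒ (B ⇔ C))) · ((B ⇔ C) ⇔ ((C ⇒ B) ⇔ (B ⇒ C))) = 1 · 1 = 1
¬((¬A ⇒ (¬A ⇒ (B ⇔ C))) · ((B ⇔ C) ⇔ ((C ⇒ B) ⇔ (B ⇒ C)))) = ¬1 = 0
A ⇒ B = 1/2 ⇒ 3/4 = 1
A ⇒ (A ⇒ B) = 1/2 ⇒ 1 = 1
¬B = ¬3/4 = 1/4
(A ⇒ (A ⇒ B)) ⇒ ¬B = 1 ⇒ 1/4 = 1/4
C ⇔ B = 1/4 ⇔ 3/4 = 1/2
C · (C ⇔ B) = 1/4 · 1/2 = 1/4
¬(C · (C ⇔ B)) = ¬1/4 = 3/4
((A ⇒ (A ⇒ B)) ⇒ ¬B) ⇒ ¬(C · (C ⇔ B)) = 1/4 ⇒ 3/4 = 1
C ⇔ C = 1/4 ⇔ 1/4 = 1
C ⇒ (C ⇔ C) = 1/4 ⇒ 1 = 1
¬(C ⇒ (C ⇔ C)) = ¬1 = 0
A ⇔ C = 1/2 ⇔ 1/4 = 3/4
C ⇒ (A ⇔ C) = 1/4 ⇒ 3/4 = 1
¬(C ⇒ (C ⇔ C)) ⇒ (C ⇒ (A ⇔ C)) = 0 ⇒ 1 = 1
(((A ⇒ (A ⇒ B)) ⇒ ¬B) ⇒ ¬(C · (C ⇔ B))) + (¬(C ⇒ (C ⇔ C)) ⇒ (C ⇒ (A ⇔ C))) = 1 + 1 = 1
¬((¬A ⇒ (¬A ⇒ (B ⇔ C))) · ((B ⇔ C) ⇔ ((C ⇒ B) ⇔ (B ⇒ C)))) ⇔ ((((A ⇒ (A ⇒ B)) ⇒ ¬B) ⇒ ¬(C · (C ⇔ B))) + (¬(C ⇒ (C ⇔ C)) ⇒ (C ⇒ (A ⇔ C)))) = 0 ⇔ 1 = 0
¬(((B ⇒ A) ⇒ A) · (((B ⇔ A) + C) ⇔ (C ⇒ (A ⇒ C)))) + (¬((¬A ⇒ (¬A ⇒ (B ⇔ C))) · ((B ⇔ C) ⇔ ((C ⇒ B) ⇔ (B ⇒ C)))) ⇔ ((((A ⇒ (A ⇒ B)) ⇒ ¬B) ⇒ ¬(C · (C ⇔ B))) + (¬(C ⇒ (C ⇔ C)) ⇒ (C ⇒ (A ⇔ C))))) = 1/4 + 0 = 1/4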